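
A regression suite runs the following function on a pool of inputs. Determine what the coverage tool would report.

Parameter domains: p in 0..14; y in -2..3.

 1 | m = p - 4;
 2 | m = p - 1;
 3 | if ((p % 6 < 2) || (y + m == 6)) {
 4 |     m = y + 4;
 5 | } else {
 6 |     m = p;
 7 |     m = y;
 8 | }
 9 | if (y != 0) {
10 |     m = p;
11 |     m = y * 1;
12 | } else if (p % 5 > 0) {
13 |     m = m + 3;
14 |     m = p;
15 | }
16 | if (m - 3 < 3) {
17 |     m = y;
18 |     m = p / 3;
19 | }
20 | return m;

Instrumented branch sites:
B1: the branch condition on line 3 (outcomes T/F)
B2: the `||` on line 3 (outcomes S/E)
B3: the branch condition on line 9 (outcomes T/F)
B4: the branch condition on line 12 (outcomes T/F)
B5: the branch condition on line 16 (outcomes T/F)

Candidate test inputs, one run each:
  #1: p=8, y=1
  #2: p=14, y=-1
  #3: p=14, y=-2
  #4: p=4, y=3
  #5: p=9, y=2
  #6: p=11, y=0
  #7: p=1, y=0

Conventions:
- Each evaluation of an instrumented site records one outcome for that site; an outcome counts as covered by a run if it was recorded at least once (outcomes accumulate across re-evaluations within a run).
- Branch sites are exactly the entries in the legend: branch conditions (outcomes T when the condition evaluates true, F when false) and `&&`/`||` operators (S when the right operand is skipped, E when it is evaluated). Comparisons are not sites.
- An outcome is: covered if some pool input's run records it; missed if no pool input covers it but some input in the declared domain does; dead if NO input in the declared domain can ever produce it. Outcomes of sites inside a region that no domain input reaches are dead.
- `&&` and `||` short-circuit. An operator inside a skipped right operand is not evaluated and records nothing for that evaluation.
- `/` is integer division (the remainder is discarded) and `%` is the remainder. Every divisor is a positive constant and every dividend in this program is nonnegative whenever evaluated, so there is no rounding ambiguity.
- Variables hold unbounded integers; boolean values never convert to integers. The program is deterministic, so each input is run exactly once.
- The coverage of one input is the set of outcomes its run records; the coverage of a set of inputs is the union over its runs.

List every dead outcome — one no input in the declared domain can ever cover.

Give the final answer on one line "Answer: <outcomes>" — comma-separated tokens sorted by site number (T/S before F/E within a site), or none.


exhaustive pass over the 90-input domain:
  reachable outcomes have witnesses, e.g. B1=T (e.g. p=0, y=-2), B1=F (e.g. p=2, y=-2), B2=S (e.g. p=0, y=-2), B2=E (e.g. p=2, y=-2)
Answer: none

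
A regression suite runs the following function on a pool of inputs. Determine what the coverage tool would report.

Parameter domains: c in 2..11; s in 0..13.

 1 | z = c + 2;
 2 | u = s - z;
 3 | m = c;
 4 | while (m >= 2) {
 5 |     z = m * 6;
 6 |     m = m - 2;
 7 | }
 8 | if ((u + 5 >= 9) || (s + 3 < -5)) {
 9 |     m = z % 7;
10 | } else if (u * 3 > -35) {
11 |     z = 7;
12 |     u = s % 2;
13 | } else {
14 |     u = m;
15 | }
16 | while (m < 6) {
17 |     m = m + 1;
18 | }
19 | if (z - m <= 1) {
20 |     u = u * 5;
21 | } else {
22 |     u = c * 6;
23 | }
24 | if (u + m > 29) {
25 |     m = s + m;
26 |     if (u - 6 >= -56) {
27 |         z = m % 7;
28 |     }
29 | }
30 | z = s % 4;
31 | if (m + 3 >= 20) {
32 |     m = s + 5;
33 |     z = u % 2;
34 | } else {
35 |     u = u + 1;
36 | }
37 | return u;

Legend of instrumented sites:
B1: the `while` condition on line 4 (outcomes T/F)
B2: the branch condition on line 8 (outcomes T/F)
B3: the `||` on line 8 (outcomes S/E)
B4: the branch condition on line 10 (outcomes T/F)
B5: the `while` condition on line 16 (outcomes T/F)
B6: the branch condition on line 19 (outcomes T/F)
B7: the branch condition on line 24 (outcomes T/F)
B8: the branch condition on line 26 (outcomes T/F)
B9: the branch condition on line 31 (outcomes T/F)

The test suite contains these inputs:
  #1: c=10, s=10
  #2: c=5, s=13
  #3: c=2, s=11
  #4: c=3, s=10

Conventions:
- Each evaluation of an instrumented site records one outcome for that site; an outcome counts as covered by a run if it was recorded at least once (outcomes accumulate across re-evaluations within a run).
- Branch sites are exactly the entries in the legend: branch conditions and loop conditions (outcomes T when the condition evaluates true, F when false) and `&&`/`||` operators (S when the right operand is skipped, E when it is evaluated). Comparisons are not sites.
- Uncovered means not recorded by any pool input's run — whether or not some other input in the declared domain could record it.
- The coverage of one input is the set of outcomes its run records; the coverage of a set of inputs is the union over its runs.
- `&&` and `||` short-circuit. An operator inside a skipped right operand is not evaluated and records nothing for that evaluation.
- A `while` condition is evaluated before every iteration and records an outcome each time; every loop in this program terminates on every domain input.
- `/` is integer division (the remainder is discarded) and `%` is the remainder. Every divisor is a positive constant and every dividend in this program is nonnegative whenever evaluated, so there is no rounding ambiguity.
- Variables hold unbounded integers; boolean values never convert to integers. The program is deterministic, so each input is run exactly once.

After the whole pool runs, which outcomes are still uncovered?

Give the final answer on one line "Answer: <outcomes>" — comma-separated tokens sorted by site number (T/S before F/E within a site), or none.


input #1, c=10, s=10: outcomes B1=T, B1=F, B2=F, B3=E, B4=T, B5=T, B5=F, B6=T, B7=F, B9=F
input #2, c=5, s=13: outcomes B1=T, B1=F, B2=T, B3=S, B5=T, B5=F, B6=F, B7=T, B8=T, B9=T
input #3, c=2, s=11: outcomes B1=T, B1=F, B2=T, B3=S, B5=T, B5=F, B6=F, B7=F, B9=F
input #4, c=3, s=10: outcomes B1=T, B1=F, B2=T, B3=S, B5=T, B5=F, B6=F, B7=F, B9=F
union over the pool: B1=T, B1=F, B2=T, B2=F, B3=S, B3=E, B4=T, B5=T, B5=F, B6=T, B6=F, B7=T, B7=F, B8=T, B9=T, B9=F
uncovered (2 of 18): B4=F, B8=F
Answer: B4=F, B8=F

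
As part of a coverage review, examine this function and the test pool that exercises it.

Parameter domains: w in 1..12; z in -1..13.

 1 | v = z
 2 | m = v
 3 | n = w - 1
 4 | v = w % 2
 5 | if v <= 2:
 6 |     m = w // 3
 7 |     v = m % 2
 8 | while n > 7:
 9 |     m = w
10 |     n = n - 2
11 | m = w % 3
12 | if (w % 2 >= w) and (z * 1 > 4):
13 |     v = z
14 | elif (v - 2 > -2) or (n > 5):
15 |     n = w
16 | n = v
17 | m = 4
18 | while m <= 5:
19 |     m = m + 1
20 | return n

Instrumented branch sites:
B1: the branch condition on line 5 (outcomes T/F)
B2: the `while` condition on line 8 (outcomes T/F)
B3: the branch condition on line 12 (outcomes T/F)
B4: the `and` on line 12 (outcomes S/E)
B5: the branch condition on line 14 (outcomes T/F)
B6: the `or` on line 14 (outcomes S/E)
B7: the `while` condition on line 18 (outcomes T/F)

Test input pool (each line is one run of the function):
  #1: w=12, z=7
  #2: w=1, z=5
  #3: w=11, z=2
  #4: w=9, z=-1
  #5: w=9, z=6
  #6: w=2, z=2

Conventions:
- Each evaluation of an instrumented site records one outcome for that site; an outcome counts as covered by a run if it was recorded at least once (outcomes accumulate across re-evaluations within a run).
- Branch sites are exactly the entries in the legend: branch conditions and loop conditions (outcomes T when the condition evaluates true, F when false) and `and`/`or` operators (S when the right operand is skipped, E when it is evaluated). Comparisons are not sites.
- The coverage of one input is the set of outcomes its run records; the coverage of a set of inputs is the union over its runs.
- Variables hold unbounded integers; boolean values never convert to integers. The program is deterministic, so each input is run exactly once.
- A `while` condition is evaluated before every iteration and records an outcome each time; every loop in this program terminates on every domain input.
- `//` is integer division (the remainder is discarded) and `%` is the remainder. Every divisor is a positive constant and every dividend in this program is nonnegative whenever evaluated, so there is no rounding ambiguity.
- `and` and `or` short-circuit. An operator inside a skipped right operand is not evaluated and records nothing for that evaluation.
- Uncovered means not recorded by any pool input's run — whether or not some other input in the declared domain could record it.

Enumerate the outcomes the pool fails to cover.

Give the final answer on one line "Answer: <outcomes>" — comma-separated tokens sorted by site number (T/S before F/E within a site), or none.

input #1 (w=12, z=7): events B1->T, B2->T, B2->T, B2->F, B4->S, B3->F, B6->E, B5->T, B7->T, B7->T, B7->F; covers B1=T, B2=T, B2=F, B3=F, B4=S, B5=T, B6=E, B7=T, B7=F
input #2 (w=1, z=5): events B1->T, B2->F, B4->E, B3->T, B7->T, B7->T, B7->F; covers B1=T, B2=F, B3=T, B4=E, B7=T, B7=F
input #3 (w=11, z=2): events B1->T, B2->T, B2->T, B2->F, B4->S, B3->F, B6->S, B5->T, B7->T, B7->T, B7->F; covers B1=T, B2=T, B2=F, B3=F, B4=S, B5=T, B6=S, B7=T, B7=F
input #4 (w=9, z=-1): events B1->T, B2->T, B2->F, B4->S, B3->F, B6->S, B5->T, B7->T, B7->T, B7->F; covers B1=T, B2=T, B2=F, B3=F, B4=S, B5=T, B6=S, B7=T, B7=F
input #5 (w=9, z=6): events B1->T, B2->T, B2->F, B4->S, B3->F, B6->S, B5->T, B7->T, B7->T, B7->F; covers B1=T, B2=T, B2=F, B3=F, B4=S, B5=T, B6=S, B7=T, B7=F
input #6 (w=2, z=2): events B1->T, B2->F, B4->S, B3->F, B6->E, B5->F, B7->T, B7->T, B7->F; covers B1=T, B2=F, B3=F, B4=S, B5=F, B6=E, B7=T, B7=F
union over the pool: B1=T, B2=T, B2=F, B3=T, B3=F, B4=S, B4=E, B5=T, B5=F, B6=S, B6=E, B7=T, B7=F
uncovered (1 of 14): B1=F

Answer: B1=F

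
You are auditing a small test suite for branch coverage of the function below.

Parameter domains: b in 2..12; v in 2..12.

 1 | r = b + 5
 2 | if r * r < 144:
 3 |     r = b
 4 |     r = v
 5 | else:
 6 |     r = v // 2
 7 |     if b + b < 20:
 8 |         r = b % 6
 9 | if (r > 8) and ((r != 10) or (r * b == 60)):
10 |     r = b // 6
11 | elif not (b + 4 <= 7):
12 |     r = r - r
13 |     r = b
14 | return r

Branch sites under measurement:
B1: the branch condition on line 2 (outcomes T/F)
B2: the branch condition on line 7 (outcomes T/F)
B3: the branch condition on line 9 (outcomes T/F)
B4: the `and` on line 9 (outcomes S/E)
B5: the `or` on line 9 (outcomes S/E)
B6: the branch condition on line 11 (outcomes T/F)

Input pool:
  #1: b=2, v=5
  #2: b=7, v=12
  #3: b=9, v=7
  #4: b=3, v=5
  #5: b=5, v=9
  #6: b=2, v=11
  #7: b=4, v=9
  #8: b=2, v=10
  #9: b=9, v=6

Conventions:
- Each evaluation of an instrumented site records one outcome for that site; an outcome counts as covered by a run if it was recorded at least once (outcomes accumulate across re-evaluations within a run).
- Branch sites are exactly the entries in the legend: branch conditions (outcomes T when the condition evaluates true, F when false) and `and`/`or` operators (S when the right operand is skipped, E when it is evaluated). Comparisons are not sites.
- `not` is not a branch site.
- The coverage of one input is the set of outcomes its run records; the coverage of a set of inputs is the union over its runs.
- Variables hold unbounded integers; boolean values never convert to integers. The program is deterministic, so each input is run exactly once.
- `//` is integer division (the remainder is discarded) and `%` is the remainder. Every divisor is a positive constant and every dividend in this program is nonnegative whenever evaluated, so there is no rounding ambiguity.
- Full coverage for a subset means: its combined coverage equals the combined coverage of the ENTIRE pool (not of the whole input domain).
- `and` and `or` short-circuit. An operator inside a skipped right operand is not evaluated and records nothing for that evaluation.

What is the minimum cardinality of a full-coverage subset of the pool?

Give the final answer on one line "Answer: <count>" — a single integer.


#1 (b=2, v=5) -> B1->T, B4->S, B3->F, B6->F; covered: B1=T, B3=F, B4=S, B6=F
#2 (b=7, v=12) -> B1->F, B2->T, B4->S, B3->F, B6->T; covered: B1=F, B2=T, B3=F, B4=S, B6=T
#3 (b=9, v=7) -> B1->F, B2->T, B4->S, B3->F, B6->T; covered: B1=F, B2=T, B3=F, B4=S, B6=T
#4 (b=3, v=5) -> B1->T, B4->S, B3->F, B6->F; covered: B1=T, B3=F, B4=S, B6=F
#5 (b=5, v=9) -> B1->T, B4->E, B5->S, B3->T; covered: B1=T, B3=T, B4=E, B5=S
#6 (b=2, v=11) -> B1->T, B4->E, B5->S, B3->T; covered: B1=T, B3=T, B4=E, B5=S
#7 (b=4, v=9) -> B1->T, B4->E, B5->S, B3->T; covered: B1=T, B3=T, B4=E, B5=S
#8 (b=2, v=10) -> B1->T, B4->E, B5->E, B3->F, B6->F; covered: B1=T, B3=F, B4=E, B5=E, B6=F
#9 (b=9, v=6) -> B1->F, B2->T, B4->S, B3->F, B6->T; covered: B1=F, B2=T, B3=F, B4=S, B6=T
pool-wide coverage (11 outcomes): B1=T, B1=F, B2=T, B3=T, B3=F, B4=S, B4=E, B5=S, B5=E, B6=T, B6=F
checked all size-1 subsets: none covers 11 outcomes (max 5/11)
checked all size-2 subsets: none covers 11 outcomes (max 9/11)
inputs {2, 5, 8} (size 3) cover everything; no size-3 subset with a lexicographically smaller index list covers all 11
Answer: 3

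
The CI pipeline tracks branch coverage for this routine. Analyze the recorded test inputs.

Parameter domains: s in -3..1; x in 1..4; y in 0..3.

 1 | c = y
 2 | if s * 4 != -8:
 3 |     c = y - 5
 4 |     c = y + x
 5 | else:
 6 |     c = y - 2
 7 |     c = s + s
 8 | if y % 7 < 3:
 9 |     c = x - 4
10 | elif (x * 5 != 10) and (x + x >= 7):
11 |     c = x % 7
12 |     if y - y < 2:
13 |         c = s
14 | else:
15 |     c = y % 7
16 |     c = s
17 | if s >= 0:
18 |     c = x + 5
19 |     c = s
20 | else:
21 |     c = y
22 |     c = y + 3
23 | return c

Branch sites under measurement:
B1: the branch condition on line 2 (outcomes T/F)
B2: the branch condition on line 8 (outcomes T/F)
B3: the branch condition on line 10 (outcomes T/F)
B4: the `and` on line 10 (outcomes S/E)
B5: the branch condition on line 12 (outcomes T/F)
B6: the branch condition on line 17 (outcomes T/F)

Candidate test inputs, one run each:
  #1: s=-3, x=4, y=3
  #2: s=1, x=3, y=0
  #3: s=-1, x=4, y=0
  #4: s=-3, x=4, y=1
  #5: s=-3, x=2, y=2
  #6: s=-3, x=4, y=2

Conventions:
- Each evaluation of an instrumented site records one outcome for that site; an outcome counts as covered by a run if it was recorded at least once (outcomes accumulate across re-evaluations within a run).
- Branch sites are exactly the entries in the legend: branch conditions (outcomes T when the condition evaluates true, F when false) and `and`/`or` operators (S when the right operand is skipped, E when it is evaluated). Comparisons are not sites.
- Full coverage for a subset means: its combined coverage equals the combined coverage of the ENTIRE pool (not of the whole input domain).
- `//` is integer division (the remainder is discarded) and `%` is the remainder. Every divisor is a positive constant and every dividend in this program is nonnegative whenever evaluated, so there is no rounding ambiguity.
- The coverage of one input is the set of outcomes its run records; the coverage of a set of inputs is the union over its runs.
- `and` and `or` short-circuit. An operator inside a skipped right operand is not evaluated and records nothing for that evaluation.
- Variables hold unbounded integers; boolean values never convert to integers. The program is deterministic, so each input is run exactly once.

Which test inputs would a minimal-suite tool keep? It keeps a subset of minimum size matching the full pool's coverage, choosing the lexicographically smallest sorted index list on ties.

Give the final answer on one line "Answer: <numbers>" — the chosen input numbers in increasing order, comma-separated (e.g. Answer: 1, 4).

input #1, s=-3, x=4, y=3: events B1->T, B2->F, B4->E, B3->T, B5->T, B6->F; outcomes B1=T, B2=F, B3=T, B4=E, B5=T, B6=F
input #2, s=1, x=3, y=0: events B1->T, B2->T, B6->T; outcomes B1=T, B2=T, B6=T
input #3, s=-1, x=4, y=0: events B1->T, B2->T, B6->F; outcomes B1=T, B2=T, B6=F
input #4, s=-3, x=4, y=1: events B1->T, B2->T, B6->F; outcomes B1=T, B2=T, B6=F
input #5, s=-3, x=2, y=2: events B1->T, B2->T, B6->F; outcomes B1=T, B2=T, B6=F
input #6, s=-3, x=4, y=2: events B1->T, B2->T, B6->F; outcomes B1=T, B2=T, B6=F
together the pool reaches 8 outcomes: B1=T, B2=T, B2=F, B3=T, B4=E, B5=T, B6=T, B6=F
every size-1 subset falls short of the 8 outcomes (best: 6/8)
the canonical winner is {1, 2}: size 2, full 8-outcome coverage, earliest index list among size-2 covers

Answer: 1, 2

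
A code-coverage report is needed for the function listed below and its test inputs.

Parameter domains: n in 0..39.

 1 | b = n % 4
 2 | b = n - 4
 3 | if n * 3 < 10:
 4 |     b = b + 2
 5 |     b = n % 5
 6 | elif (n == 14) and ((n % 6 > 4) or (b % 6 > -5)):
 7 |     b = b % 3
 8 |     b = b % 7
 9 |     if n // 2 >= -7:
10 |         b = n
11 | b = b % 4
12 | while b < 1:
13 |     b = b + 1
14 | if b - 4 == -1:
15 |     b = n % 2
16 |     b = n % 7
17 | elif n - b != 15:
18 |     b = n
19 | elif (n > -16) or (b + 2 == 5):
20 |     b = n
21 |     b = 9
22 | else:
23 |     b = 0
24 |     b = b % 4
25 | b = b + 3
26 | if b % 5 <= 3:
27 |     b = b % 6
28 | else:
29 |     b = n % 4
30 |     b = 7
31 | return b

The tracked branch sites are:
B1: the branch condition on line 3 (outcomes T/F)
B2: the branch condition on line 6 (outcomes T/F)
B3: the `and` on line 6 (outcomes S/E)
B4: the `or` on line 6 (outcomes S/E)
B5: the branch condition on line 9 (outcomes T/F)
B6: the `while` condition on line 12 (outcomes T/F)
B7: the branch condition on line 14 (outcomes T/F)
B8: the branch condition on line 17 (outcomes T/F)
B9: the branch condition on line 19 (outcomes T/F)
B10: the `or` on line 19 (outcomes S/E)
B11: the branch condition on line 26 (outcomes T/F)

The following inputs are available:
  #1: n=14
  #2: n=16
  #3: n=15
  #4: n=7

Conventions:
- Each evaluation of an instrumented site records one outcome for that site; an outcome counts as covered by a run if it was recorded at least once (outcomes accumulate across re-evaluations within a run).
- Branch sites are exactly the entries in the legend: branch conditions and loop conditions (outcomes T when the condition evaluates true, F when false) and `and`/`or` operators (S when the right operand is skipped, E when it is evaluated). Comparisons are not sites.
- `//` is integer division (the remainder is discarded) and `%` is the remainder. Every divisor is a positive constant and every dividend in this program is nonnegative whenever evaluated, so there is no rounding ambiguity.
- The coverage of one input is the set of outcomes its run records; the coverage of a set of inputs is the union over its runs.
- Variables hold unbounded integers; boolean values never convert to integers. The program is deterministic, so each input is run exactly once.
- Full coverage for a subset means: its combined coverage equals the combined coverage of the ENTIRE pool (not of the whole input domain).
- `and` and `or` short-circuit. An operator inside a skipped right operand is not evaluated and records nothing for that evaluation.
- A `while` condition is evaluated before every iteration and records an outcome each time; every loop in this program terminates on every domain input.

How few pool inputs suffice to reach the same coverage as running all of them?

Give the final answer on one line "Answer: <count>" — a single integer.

#1 (n=14) -> B1->F, B3->E, B4->E, B2->T, B5->T, B6->F, B7->F, B8->T, B11->T; covered: B1=F, B2=T, B3=E, B4=E, B5=T, B6=F, B7=F, B8=T, B11=T
#2 (n=16) -> B1->F, B3->S, B2->F, B6->T, B6->F, B7->F, B8->F, B10->S, B9->T, B11->T; covered: B1=F, B2=F, B3=S, B6=T, B6=F, B7=F, B8=F, B9=T, B10=S, B11=T
#3 (n=15) -> B1->F, B3->S, B2->F, B6->F, B7->T, B11->F; covered: B1=F, B2=F, B3=S, B6=F, B7=T, B11=F
#4 (n=7) -> B1->F, B3->S, B2->F, B6->F, B7->T, B11->T; covered: B1=F, B2=F, B3=S, B6=F, B7=T, B11=T
union over all inputs: B1=F, B2=T, B2=F, B3=S, B3=E, B4=E, B5=T, B6=T, B6=F, B7=T, B7=F, B8=T, B8=F, B9=T, B10=S, B11=T, B11=F (17 outcomes)
size 1 is not enough: best union over all size-1 subsets is 10/17
size 2 is not enough: best union over all size-2 subsets is 15/17
the canonical winner is {1, 2, 3}: size 3, full 17-outcome coverage, earliest index list among size-3 covers

Answer: 3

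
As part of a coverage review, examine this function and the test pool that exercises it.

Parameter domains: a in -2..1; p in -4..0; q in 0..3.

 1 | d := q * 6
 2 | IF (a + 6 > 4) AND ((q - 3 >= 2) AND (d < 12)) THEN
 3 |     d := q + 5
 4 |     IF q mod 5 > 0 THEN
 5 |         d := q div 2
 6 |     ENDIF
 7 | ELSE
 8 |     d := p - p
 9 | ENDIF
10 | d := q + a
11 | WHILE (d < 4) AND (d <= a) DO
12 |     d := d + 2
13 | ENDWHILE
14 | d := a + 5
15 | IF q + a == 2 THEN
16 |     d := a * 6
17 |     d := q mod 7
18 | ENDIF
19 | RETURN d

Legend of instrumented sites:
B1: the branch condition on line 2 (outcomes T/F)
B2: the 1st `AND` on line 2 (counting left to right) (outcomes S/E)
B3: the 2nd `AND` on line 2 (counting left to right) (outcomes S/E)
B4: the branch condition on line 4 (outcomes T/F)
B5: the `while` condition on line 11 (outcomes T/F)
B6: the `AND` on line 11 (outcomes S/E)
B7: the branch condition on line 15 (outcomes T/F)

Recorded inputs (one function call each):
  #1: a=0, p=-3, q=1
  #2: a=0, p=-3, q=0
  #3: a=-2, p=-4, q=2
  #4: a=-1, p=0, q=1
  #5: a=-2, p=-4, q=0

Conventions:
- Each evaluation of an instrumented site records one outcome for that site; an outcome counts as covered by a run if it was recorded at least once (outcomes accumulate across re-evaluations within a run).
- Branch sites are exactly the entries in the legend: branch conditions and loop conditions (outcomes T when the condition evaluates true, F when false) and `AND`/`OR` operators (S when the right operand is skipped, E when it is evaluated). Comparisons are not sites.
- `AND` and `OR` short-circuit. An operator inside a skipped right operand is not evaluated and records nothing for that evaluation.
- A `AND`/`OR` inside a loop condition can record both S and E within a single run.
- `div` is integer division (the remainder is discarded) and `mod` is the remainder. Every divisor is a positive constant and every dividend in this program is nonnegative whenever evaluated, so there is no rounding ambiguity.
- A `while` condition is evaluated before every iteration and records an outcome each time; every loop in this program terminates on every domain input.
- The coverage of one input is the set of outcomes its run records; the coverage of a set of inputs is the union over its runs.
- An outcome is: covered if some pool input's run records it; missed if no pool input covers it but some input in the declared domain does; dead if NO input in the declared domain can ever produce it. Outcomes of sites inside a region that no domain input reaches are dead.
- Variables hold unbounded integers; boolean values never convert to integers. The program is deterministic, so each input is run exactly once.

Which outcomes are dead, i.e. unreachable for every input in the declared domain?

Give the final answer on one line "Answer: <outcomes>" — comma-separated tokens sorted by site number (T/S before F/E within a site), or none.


sweeping the full domain (80 inputs) for each outcome:
  B1=T: no domain input ever produces it -> dead
  B3=E: no domain input ever produces it -> dead
  B4=T: no domain input ever produces it -> dead
  B4=F: no domain input ever produces it -> dead
  reachable outcomes have witnesses, e.g. B1=F (e.g. a=-2, p=-4, q=0), B2=S (e.g. a=-2, p=-4, q=0), B2=E (e.g. a=-1, p=-4, q=0), B3=S (e.g. a=-1, p=-4, q=0)
Answer: B1=T, B3=E, B4=T, B4=F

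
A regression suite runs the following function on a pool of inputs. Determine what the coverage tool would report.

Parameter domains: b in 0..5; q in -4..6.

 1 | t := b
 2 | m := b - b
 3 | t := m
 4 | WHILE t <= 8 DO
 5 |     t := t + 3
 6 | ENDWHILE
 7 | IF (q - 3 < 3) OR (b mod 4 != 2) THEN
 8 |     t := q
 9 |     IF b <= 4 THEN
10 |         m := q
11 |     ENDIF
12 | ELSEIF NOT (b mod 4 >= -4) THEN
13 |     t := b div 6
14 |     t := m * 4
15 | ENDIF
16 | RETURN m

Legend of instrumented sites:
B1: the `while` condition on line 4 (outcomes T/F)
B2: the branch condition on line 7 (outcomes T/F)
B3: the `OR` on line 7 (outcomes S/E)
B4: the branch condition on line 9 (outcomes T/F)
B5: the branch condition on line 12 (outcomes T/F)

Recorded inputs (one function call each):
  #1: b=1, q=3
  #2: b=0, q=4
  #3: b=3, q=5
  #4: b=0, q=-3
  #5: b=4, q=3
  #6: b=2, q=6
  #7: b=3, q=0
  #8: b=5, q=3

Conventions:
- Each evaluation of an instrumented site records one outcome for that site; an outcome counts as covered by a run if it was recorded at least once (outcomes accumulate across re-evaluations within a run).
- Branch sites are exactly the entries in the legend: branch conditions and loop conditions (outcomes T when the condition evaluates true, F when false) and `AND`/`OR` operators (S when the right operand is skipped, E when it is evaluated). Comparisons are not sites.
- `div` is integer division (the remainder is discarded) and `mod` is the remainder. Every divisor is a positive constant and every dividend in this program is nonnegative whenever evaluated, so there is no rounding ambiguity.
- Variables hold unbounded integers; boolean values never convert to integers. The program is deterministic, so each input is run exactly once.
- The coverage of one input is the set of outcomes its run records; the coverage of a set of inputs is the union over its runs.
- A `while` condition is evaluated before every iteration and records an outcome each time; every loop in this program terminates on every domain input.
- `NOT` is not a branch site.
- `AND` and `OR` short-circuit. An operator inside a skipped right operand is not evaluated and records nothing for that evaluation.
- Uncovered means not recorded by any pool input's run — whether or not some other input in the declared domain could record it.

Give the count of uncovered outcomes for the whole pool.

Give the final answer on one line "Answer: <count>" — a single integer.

input #1, b=1, q=3: outcomes B1=T, B1=F, B2=T, B3=S, B4=T
input #2, b=0, q=4: outcomes B1=T, B1=F, B2=T, B3=S, B4=T
input #3, b=3, q=5: outcomes B1=T, B1=F, B2=T, B3=S, B4=T
input #4, b=0, q=-3: outcomes B1=T, B1=F, B2=T, B3=S, B4=T
input #5, b=4, q=3: outcomes B1=T, B1=F, B2=T, B3=S, B4=T
input #6, b=2, q=6: outcomes B1=T, B1=F, B2=F, B3=E, B5=F
input #7, b=3, q=0: outcomes B1=T, B1=F, B2=T, B3=S, B4=T
input #8, b=5, q=3: outcomes B1=T, B1=F, B2=T, B3=S, B4=F
union over the pool: B1=T, B1=F, B2=T, B2=F, B3=S, B3=E, B4=T, B4=F, B5=F
uncovered (1 of 10): B5=T

Answer: 1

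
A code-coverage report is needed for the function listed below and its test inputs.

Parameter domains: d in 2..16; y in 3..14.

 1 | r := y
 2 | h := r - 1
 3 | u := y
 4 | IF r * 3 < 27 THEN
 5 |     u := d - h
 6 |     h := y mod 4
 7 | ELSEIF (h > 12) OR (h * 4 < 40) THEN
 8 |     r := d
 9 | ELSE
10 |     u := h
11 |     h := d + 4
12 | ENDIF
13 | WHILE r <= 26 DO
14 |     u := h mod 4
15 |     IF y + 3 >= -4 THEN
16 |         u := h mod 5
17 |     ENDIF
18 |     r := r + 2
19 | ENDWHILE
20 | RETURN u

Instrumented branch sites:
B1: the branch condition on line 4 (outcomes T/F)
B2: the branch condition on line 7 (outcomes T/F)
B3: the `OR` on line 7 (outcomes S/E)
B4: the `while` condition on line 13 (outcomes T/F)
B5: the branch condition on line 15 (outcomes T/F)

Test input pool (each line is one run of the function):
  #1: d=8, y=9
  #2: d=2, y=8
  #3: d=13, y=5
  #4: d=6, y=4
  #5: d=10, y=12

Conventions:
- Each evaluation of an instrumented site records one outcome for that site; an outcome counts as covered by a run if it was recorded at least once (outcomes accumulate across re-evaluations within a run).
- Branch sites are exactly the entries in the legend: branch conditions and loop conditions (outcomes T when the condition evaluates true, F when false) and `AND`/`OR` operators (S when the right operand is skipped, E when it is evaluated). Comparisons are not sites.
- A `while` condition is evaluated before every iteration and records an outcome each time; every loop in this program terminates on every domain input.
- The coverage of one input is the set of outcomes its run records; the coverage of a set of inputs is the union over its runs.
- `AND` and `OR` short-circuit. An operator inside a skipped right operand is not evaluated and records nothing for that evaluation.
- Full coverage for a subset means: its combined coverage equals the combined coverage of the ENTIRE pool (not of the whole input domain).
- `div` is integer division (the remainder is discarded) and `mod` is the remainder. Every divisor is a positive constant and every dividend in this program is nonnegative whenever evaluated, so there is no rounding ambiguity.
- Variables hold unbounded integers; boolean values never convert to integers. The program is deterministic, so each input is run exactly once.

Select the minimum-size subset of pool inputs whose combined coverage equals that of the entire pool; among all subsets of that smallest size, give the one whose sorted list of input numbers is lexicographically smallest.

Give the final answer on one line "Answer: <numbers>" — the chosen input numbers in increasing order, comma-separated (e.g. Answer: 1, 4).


input #1, d=8, y=9: events B1->F, B3->E, B2->T, B4->T, B5->T, B4->T, B5->T, B4->T, B5->T, B4->T, B5->T, B4->T, B5->T, B4->T, ...; outcomes B1=F, B2=T, B3=E, B4=T, B4=F, B5=T
input #2, d=2, y=8: events B1->T, B4->T, B5->T, B4->T, B5->T, B4->T, B5->T, B4->T, B5->T, B4->T, B5->T, B4->T, B5->T, B4->T, ...; outcomes B1=T, B4=T, B4=F, B5=T
input #3, d=13, y=5: events B1->T, B4->T, B5->T, B4->T, B5->T, B4->T, B5->T, B4->T, B5->T, B4->T, B5->T, B4->T, B5->T, B4->T, ...; outcomes B1=T, B4=T, B4=F, B5=T
input #4, d=6, y=4: events B1->T, B4->T, B5->T, B4->T, B5->T, B4->T, B5->T, B4->T, B5->T, B4->T, B5->T, B4->T, B5->T, B4->T, ...; outcomes B1=T, B4=T, B4=F, B5=T
input #5, d=10, y=12: events B1->F, B3->E, B2->F, B4->T, B5->T, B4->T, B5->T, B4->T, B5->T, B4->T, B5->T, B4->T, B5->T, B4->T, ...; outcomes B1=F, B2=F, B3=E, B4=T, B4=F, B5=T
the full pool covers 8 outcomes: B1=T, B1=F, B2=T, B2=F, B3=E, B4=T, B4=F, B5=T
no size-1 subset reaches all 8 outcomes (best union: 6/8)
no size-2 subset reaches all 8 outcomes (best union: 7/8)
at size 3, {1, 2, 5} reaches all 8 outcomes; every lexicographically earlier size-3 subset fails
Answer: 1, 2, 5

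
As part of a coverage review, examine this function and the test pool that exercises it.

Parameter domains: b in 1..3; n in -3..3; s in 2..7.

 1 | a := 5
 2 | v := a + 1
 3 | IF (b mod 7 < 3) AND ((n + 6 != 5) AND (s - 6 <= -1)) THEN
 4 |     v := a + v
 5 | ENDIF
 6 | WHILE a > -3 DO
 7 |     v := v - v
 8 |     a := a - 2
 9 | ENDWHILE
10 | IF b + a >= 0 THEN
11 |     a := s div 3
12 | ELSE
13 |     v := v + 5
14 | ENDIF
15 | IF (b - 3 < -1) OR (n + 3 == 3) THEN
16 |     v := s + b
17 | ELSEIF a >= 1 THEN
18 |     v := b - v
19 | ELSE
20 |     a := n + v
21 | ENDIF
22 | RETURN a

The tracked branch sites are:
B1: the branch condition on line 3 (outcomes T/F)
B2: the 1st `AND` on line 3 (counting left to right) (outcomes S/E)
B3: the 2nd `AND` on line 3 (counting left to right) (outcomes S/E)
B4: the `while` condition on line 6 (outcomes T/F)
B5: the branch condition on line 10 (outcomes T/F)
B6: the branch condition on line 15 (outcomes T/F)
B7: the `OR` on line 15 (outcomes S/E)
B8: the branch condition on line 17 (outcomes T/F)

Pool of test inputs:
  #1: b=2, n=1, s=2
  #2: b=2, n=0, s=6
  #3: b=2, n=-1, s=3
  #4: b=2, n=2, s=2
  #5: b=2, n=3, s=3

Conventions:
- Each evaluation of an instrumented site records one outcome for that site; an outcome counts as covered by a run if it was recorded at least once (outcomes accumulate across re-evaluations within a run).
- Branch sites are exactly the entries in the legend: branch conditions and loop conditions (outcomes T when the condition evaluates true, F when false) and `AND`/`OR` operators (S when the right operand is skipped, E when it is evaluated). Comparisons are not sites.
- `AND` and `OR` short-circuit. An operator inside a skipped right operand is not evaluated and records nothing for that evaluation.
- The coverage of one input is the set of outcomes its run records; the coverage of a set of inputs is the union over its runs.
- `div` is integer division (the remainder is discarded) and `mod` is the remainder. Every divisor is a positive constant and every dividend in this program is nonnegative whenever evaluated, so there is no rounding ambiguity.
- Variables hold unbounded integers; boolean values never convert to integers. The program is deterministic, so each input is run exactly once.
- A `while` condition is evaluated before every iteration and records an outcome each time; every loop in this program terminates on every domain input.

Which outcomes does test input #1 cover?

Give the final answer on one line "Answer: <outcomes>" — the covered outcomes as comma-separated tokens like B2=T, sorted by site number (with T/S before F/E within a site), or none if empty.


Tracing the run of input #1 (b=2, n=1, s=2):
  B2->E, B3->E, B1->T, B4->T, B4->T, B4->T, B4->T, B4->F, B5->F, B7->E
  B6->F, B8->F
as a set, this run covers: B1=T, B2=E, B3=E, B4=T, B4=F, B5=F, B6=F, B7=E, B8=F
Answer: B1=T, B2=E, B3=E, B4=T, B4=F, B5=F, B6=F, B7=E, B8=F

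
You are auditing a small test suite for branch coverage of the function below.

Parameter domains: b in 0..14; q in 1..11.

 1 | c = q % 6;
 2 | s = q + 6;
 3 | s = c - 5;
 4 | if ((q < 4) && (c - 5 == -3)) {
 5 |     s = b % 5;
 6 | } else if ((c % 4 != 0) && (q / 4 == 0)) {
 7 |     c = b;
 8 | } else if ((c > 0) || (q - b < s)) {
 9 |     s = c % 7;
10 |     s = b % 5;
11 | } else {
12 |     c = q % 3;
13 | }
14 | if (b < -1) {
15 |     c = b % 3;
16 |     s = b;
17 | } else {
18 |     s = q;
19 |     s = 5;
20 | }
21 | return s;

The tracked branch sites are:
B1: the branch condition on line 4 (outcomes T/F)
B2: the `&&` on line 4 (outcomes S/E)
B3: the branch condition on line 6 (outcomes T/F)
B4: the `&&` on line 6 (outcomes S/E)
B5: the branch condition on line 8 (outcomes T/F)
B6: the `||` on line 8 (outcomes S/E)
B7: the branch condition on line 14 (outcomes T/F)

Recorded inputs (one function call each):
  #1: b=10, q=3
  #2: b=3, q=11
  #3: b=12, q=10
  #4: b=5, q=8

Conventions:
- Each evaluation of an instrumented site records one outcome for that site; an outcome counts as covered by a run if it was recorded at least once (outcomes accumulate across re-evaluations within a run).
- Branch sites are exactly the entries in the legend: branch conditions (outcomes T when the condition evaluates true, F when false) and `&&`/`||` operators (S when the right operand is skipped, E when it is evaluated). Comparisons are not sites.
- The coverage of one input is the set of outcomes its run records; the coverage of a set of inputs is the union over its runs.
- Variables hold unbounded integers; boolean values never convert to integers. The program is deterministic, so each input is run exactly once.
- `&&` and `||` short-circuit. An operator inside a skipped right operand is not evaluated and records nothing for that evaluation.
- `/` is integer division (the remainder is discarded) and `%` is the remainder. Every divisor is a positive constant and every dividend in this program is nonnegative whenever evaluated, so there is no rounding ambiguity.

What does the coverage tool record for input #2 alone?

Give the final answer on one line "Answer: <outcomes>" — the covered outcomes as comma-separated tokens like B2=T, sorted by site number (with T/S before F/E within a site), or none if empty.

Event log for input #2 (b=3, q=11):
  B2->S, B1->F, B4->E, B3->F, B6->S, B5->T, B7->F
deduplicating events, the covered set is: B1=F, B2=S, B3=F, B4=E, B5=T, B6=S, B7=F

Answer: B1=F, B2=S, B3=F, B4=E, B5=T, B6=S, B7=F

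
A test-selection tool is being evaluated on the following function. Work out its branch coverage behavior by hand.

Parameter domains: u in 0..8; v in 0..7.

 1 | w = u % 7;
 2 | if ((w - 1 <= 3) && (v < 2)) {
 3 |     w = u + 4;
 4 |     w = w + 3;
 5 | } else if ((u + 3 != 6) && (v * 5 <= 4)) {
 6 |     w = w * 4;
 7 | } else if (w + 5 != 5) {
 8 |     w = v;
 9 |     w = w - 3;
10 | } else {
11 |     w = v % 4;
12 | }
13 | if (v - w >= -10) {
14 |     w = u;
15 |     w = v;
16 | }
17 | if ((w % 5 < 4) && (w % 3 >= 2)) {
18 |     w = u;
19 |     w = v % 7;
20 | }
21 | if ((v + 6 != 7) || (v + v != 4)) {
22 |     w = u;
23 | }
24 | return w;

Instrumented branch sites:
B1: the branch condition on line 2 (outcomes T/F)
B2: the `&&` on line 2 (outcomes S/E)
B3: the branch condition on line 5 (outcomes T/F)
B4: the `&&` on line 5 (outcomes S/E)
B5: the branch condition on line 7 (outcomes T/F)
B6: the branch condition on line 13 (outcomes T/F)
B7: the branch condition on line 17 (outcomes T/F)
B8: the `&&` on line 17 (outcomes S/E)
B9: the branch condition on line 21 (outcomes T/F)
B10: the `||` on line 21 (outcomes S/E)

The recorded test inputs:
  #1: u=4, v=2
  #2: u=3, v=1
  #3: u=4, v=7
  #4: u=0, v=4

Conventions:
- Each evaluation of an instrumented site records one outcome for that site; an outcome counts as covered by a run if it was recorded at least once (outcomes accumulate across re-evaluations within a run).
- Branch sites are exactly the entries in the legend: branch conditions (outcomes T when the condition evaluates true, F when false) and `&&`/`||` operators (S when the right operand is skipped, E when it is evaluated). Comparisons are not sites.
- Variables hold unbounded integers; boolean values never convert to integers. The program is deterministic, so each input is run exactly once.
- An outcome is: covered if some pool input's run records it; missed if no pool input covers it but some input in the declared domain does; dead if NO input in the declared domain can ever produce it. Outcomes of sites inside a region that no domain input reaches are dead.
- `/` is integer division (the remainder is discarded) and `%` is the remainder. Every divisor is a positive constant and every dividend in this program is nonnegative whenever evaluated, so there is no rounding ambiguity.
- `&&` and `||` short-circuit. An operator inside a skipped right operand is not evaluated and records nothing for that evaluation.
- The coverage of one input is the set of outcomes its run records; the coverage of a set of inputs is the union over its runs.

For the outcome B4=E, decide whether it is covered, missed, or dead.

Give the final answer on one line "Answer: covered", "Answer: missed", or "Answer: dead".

B4=E is recorded by pool input(s) 1, 3, 4 -> covered

Answer: covered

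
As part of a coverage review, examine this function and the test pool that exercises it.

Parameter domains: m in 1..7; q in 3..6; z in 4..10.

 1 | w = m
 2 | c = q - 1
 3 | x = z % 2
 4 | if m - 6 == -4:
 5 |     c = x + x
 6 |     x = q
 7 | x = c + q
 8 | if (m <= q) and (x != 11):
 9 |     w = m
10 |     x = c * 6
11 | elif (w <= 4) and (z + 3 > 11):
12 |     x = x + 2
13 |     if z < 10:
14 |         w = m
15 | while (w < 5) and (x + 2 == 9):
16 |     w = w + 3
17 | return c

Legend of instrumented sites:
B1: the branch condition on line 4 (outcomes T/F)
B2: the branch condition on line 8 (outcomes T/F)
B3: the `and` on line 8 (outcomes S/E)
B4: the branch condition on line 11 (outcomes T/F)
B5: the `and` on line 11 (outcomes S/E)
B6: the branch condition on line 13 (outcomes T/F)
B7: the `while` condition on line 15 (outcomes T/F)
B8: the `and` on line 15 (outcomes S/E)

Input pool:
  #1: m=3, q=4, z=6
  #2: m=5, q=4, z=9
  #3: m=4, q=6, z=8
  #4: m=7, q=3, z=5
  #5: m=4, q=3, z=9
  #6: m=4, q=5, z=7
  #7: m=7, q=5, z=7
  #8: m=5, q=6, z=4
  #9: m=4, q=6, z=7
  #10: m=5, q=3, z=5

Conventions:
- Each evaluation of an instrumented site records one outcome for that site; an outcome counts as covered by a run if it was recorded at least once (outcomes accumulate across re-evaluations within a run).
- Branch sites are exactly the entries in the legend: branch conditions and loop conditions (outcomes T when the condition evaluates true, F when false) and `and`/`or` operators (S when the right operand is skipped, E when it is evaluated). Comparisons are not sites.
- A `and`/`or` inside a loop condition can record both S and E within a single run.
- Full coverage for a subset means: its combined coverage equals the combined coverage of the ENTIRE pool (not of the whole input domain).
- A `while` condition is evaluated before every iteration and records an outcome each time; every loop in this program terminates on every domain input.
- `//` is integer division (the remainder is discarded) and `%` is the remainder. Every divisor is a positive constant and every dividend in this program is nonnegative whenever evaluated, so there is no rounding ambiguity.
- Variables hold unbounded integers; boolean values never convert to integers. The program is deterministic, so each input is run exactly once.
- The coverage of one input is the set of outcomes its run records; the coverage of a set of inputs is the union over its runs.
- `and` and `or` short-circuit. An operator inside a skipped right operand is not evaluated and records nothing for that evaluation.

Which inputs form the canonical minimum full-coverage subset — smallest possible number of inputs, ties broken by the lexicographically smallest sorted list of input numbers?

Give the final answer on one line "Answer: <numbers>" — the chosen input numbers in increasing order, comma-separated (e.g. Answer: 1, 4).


input #1, m=3, q=4, z=6: outcomes B1=F, B2=T, B3=E, B7=F, B8=E
input #2, m=5, q=4, z=9: outcomes B1=F, B2=F, B3=S, B4=F, B5=S, B7=F, B8=S
input #3, m=4, q=6, z=8: outcomes B1=F, B2=F, B3=E, B4=F, B5=E, B7=F, B8=E
input #4, m=7, q=3, z=5: outcomes B1=F, B2=F, B3=S, B4=F, B5=S, B7=F, B8=S
input #5, m=4, q=3, z=9: outcomes B1=F, B2=F, B3=S, B4=T, B5=E, B6=T, B7=T, B7=F, B8=S, B8=E
input #6, m=4, q=5, z=7: outcomes B1=F, B2=T, B3=E, B7=F, B8=E
input #7, m=7, q=5, z=7: outcomes B1=F, B2=F, B3=S, B4=F, B5=S, B7=F, B8=S
input #8, m=5, q=6, z=4: outcomes B1=F, B2=F, B3=E, B4=F, B5=S, B7=F, B8=S
input #9, m=4, q=6, z=7: outcomes B1=F, B2=F, B3=E, B4=F, B5=E, B7=F, B8=E
input #10, m=5, q=3, z=5: outcomes B1=F, B2=F, B3=S, B4=F, B5=S, B7=F, B8=S
union over all inputs: B1=F, B2=T, B2=F, B3=S, B3=E, B4=T, B4=F, B5=S, B5=E, B6=T, B7=T, B7=F, B8=S, B8=E (14 outcomes)
no size-1 subset reaches all 14 outcomes (best union: 10/14)
no size-2 subset reaches all 14 outcomes (best union: 13/14)
size 3: inputs {1, 2, 5} cover all 14 outcomes, and no lexicographically smaller subset of this size does
Answer: 1, 2, 5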